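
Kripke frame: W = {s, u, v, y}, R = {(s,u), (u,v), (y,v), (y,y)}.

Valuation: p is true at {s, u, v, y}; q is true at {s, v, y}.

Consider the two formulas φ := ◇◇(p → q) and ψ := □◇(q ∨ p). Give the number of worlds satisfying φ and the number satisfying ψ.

2 and 2

For ◇◇(p → q):
s: successors {u}; ◇(p → q) there: u:T. ✓
u: successors {v}; ◇(p → q) there: v:F. ✗
v: no successors, so ◇◇(p → q) fails. ✗
y: successors {v, y}; ◇(p → q) there: v:F, y:T. ✓
— 2 worlds.
For □◇(q ∨ p):
s: successors {u}; ◇(q ∨ p) there: u:T. ✓
u: successors {v}; ◇(q ∨ p) there: v:F. ✗
v: no successors, so □◇(q ∨ p) holds vacuously. ✓
y: successors {v, y}; ◇(q ∨ p) there: v:F, y:T. ✗
— 2 worlds.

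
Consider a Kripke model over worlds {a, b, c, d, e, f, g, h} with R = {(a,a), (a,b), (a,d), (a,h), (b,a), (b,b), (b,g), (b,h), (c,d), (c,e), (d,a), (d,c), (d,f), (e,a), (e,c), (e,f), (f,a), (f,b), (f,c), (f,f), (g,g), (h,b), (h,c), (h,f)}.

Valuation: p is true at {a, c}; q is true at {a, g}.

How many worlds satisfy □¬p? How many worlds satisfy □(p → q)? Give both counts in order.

2 and 4

For □¬p:
a: successors {a, b, d, h}; ¬p there: a:F, b:T, d:T, h:T. ✗
b: successors {a, b, g, h}; ¬p there: a:F, b:T, g:T, h:T. ✗
c: successors {d, e}; ¬p there: d:T, e:T. ✓
d: successors {a, c, f}; ¬p there: a:F, c:F, f:T. ✗
e: successors {a, c, f}; ¬p there: a:F, c:F, f:T. ✗
f: successors {a, b, c, f}; ¬p there: a:F, b:T, c:F, f:T. ✗
g: successors {g}; ¬p there: g:T. ✓
h: successors {b, c, f}; ¬p there: b:T, c:F, f:T. ✗
— 2 worlds.
For □(p → q):
a: successors {a, b, d, h}; p → q there: a:T, b:T, d:T, h:T. ✓
b: successors {a, b, g, h}; p → q there: a:T, b:T, g:T, h:T. ✓
c: successors {d, e}; p → q there: d:T, e:T. ✓
d: successors {a, c, f}; p → q there: a:T, c:F, f:T. ✗
e: successors {a, c, f}; p → q there: a:T, c:F, f:T. ✗
f: successors {a, b, c, f}; p → q there: a:T, b:T, c:F, f:T. ✗
g: successors {g}; p → q there: g:T. ✓
h: successors {b, c, f}; p → q there: b:T, c:F, f:T. ✗
— 4 worlds.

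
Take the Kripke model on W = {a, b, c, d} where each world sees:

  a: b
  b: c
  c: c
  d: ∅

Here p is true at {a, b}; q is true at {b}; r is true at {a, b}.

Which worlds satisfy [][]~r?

{a, b, c, d}

a: successors {b}; []~r there: b:T. ✓
b: successors {c}; []~r there: c:T. ✓
c: successors {c}; []~r there: c:T. ✓
d: no successors, so [][]~r holds vacuously. ✓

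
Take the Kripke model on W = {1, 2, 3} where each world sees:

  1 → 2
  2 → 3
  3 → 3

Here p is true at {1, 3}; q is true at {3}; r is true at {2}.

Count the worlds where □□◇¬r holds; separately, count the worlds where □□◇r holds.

3 and 0

For □□◇¬r:
1: successors {2}; □◇¬r there: 2:T. ✓
2: successors {3}; □◇¬r there: 3:T. ✓
3: successors {3}; □◇¬r there: 3:T. ✓
— 3 worlds.
For □□◇r:
1: successors {2}; □◇r there: 2:F. ✗
2: successors {3}; □◇r there: 3:F. ✗
3: successors {3}; □◇r there: 3:F. ✗
— 0 worlds.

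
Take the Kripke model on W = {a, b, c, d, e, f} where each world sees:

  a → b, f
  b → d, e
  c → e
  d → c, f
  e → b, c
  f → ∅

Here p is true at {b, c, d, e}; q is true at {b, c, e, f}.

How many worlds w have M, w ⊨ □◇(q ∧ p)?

4

a: successors {b, f}; ◇(q ∧ p) there: b:T, f:F. ✗
b: successors {d, e}; ◇(q ∧ p) there: d:T, e:T. ✓
c: successors {e}; ◇(q ∧ p) there: e:T. ✓
d: successors {c, f}; ◇(q ∧ p) there: c:T, f:F. ✗
e: successors {b, c}; ◇(q ∧ p) there: b:T, c:T. ✓
f: no successors, so □◇(q ∧ p) holds vacuously. ✓
Satisfying worlds: {b, c, e, f}.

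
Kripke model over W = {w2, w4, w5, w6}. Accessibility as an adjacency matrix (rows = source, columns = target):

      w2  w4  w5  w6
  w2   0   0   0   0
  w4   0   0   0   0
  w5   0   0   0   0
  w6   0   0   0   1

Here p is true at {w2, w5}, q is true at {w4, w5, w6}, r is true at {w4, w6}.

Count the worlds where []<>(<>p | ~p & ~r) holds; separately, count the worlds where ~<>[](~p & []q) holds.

3 and 3

For []<>(<>p | ~p & ~r):
w2: no successors, so []<>(<>p | ~p & ~r) holds vacuously. ✓
w4: no successors, so []<>(<>p | ~p & ~r) holds vacuously. ✓
w5: no successors, so []<>(<>p | ~p & ~r) holds vacuously. ✓
w6: successors {w6}; <>(<>p | ~p & ~r) there: w6:F. ✗
— 3 worlds.
For ~<>[](~p & []q):
w2: <>[](~p & []q) is F. ✓
w4: <>[](~p & []q) is F. ✓
w5: <>[](~p & []q) is F. ✓
w6: <>[](~p & []q) is T. ✗
— 3 worlds.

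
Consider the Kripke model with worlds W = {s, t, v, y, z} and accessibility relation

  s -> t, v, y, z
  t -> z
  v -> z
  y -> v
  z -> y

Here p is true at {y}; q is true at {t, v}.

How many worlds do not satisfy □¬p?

2

s: successors {t, v, y, z}; ¬p there: t:T, v:T, y:F, z:T. ✗
t: successors {z}; ¬p there: z:T. ✓
v: successors {z}; ¬p there: z:T. ✓
y: successors {v}; ¬p there: v:T. ✓
z: successors {y}; ¬p there: y:F. ✗
Satisfying worlds: {t, v, y}.
So □¬p fails at the other 2 worlds.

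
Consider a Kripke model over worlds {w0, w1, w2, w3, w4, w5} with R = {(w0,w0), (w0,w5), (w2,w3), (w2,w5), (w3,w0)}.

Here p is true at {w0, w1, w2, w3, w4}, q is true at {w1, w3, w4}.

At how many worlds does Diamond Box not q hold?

3

w0: successors {w0, w5}; Box not q there: w0:T, w5:T. ✓
w1: no successors, so Diamond Box not q fails. ✗
w2: successors {w3, w5}; Box not q there: w3:T, w5:T. ✓
w3: successors {w0}; Box not q there: w0:T. ✓
w4: no successors, so Diamond Box not q fails. ✗
w5: no successors, so Diamond Box not q fails. ✗
Satisfying worlds: {w0, w2, w3}.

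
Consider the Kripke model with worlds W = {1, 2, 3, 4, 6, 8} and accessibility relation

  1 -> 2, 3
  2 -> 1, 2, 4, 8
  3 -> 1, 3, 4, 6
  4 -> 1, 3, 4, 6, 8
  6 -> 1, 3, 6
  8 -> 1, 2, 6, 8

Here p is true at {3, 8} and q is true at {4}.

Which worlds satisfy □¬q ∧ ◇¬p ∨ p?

1: □¬q ∧ ◇¬p is T, p is F. ✓
2: □¬q ∧ ◇¬p is F, p is F. ✗
3: □¬q ∧ ◇¬p is F, p is T. ✓
4: □¬q ∧ ◇¬p is F, p is F. ✗
6: □¬q ∧ ◇¬p is T, p is F. ✓
8: □¬q ∧ ◇¬p is T, p is T. ✓

{1, 3, 6, 8}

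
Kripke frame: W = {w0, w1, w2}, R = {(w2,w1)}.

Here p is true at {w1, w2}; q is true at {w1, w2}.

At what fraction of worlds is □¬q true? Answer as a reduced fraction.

2/3

w0: no successors, so □¬q holds vacuously. ✓
w1: no successors, so □¬q holds vacuously. ✓
w2: successors {w1}; ¬q there: w1:F. ✗
That's 2 of 3 worlds, so 2/3.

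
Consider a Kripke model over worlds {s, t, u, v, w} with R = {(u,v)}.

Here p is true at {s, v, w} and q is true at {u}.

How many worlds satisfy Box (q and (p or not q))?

s: no successors, so Box (q and (p or not q)) holds vacuously. ✓
t: no successors, so Box (q and (p or not q)) holds vacuously. ✓
u: successors {v}; q and (p or not q) there: v:F. ✗
v: no successors, so Box (q and (p or not q)) holds vacuously. ✓
w: no successors, so Box (q and (p or not q)) holds vacuously. ✓
Satisfying worlds: {s, t, v, w}.

4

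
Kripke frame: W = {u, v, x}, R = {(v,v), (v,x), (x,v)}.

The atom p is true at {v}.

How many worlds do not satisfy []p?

1

u: no successors, so []p holds vacuously. ✓
v: successors {v, x}; p there: v:T, x:F. ✗
x: successors {v}; p there: v:T. ✓
Satisfying worlds: {u, x}.
So []p fails at the other 1 world.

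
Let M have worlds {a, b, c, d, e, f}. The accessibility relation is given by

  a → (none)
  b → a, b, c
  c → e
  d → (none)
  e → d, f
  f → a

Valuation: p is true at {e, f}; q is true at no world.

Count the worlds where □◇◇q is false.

a: no successors, so □◇◇q holds vacuously. ✓
b: successors {a, b, c}; ◇◇q there: a:F, b:F, c:F. ✗
c: successors {e}; ◇◇q there: e:F. ✗
d: no successors, so □◇◇q holds vacuously. ✓
e: successors {d, f}; ◇◇q there: d:F, f:F. ✗
f: successors {a}; ◇◇q there: a:F. ✗
Satisfying worlds: {a, d}.
So □◇◇q fails at the other 4 worlds.

4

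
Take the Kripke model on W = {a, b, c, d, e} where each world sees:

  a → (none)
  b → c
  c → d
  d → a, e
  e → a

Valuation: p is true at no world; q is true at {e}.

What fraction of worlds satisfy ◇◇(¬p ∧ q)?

a: no successors, so ◇◇(¬p ∧ q) fails. ✗
b: successors {c}; ◇(¬p ∧ q) there: c:F. ✗
c: successors {d}; ◇(¬p ∧ q) there: d:T. ✓
d: successors {a, e}; ◇(¬p ∧ q) there: a:F, e:F. ✗
e: successors {a}; ◇(¬p ∧ q) there: a:F. ✗
That's 1 of 5 worlds, so 1/5.

1/5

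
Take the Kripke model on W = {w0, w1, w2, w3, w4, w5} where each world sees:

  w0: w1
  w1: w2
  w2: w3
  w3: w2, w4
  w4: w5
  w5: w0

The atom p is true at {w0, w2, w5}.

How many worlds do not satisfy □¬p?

w0: successors {w1}; ¬p there: w1:T. ✓
w1: successors {w2}; ¬p there: w2:F. ✗
w2: successors {w3}; ¬p there: w3:T. ✓
w3: successors {w2, w4}; ¬p there: w2:F, w4:T. ✗
w4: successors {w5}; ¬p there: w5:F. ✗
w5: successors {w0}; ¬p there: w0:F. ✗
Satisfying worlds: {w0, w2}.
So □¬p fails at the other 4 worlds.

4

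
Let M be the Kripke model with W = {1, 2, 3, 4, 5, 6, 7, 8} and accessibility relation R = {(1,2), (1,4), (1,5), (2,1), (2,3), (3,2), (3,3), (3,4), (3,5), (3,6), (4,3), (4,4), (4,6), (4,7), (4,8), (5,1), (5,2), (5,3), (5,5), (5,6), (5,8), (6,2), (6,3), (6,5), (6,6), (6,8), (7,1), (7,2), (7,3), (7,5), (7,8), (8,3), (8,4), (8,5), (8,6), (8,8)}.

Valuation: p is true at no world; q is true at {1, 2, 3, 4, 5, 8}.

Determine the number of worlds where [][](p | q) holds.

1: successors {2, 4, 5}; [](p | q) there: 2:T, 4:F, 5:F. ✗
2: successors {1, 3}; [](p | q) there: 1:T, 3:F. ✗
3: successors {2, 3, 4, 5, 6}; [](p | q) there: 2:T, 3:F, 4:F, 5:F, 6:F. ✗
4: successors {3, 4, 6, 7, 8}; [](p | q) there: 3:F, 4:F, 6:F, 7:T, 8:F. ✗
5: successors {1, 2, 3, 5, 6, 8}; [](p | q) there: 1:T, 2:T, 3:F, 5:F, 6:F, 8:F. ✗
6: successors {2, 3, 5, 6, 8}; [](p | q) there: 2:T, 3:F, 5:F, 6:F, 8:F. ✗
7: successors {1, 2, 3, 5, 8}; [](p | q) there: 1:T, 2:T, 3:F, 5:F, 8:F. ✗
8: successors {3, 4, 5, 6, 8}; [](p | q) there: 3:F, 4:F, 5:F, 6:F, 8:F. ✗
Satisfying worlds: ∅.

0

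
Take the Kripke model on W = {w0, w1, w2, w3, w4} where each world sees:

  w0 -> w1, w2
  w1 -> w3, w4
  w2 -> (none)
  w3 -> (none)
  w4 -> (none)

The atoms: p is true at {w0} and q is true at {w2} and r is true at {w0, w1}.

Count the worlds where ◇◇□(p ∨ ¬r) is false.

4

w0: successors {w1, w2}; ◇□(p ∨ ¬r) there: w1:T, w2:F. ✓
w1: successors {w3, w4}; ◇□(p ∨ ¬r) there: w3:F, w4:F. ✗
w2: no successors, so ◇◇□(p ∨ ¬r) fails. ✗
w3: no successors, so ◇◇□(p ∨ ¬r) fails. ✗
w4: no successors, so ◇◇□(p ∨ ¬r) fails. ✗
Satisfying worlds: {w0}.
So ◇◇□(p ∨ ¬r) fails at the other 4 worlds.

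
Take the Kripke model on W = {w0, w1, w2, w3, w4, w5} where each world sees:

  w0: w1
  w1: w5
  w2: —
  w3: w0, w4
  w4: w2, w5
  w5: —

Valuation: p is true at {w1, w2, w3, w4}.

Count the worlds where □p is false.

3

w0: successors {w1}; p there: w1:T. ✓
w1: successors {w5}; p there: w5:F. ✗
w2: no successors, so □p holds vacuously. ✓
w3: successors {w0, w4}; p there: w0:F, w4:T. ✗
w4: successors {w2, w5}; p there: w2:T, w5:F. ✗
w5: no successors, so □p holds vacuously. ✓
Satisfying worlds: {w0, w2, w5}.
So □p fails at the other 3 worlds.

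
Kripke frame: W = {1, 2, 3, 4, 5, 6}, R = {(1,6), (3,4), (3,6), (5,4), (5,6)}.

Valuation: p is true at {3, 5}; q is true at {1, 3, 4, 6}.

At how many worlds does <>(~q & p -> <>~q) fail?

3

1: successors {6}; ~q & p -> <>~q there: 6:T. ✓
2: no successors, so <>(~q & p -> <>~q) fails. ✗
3: successors {4, 6}; ~q & p -> <>~q there: 4:T, 6:T. ✓
4: no successors, so <>(~q & p -> <>~q) fails. ✗
5: successors {4, 6}; ~q & p -> <>~q there: 4:T, 6:T. ✓
6: no successors, so <>(~q & p -> <>~q) fails. ✗
Satisfying worlds: {1, 3, 5}.
So <>(~q & p -> <>~q) fails at the other 3 worlds.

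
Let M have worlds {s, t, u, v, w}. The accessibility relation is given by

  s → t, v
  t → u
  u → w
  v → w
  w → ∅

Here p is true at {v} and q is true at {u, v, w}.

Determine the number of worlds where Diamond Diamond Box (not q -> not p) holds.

2

s: successors {t, v}; Diamond Box (not q -> not p) there: t:T, v:T. ✓
t: successors {u}; Diamond Box (not q -> not p) there: u:T. ✓
u: successors {w}; Diamond Box (not q -> not p) there: w:F. ✗
v: successors {w}; Diamond Box (not q -> not p) there: w:F. ✗
w: no successors, so Diamond Diamond Box (not q -> not p) fails. ✗
Satisfying worlds: {s, t}.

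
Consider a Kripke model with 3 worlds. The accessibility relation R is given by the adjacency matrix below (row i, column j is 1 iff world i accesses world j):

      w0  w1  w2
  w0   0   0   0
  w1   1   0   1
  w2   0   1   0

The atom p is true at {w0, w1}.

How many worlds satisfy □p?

w0: no successors, so □p holds vacuously. ✓
w1: successors {w0, w2}; p there: w0:T, w2:F. ✗
w2: successors {w1}; p there: w1:T. ✓
Satisfying worlds: {w0, w2}.

2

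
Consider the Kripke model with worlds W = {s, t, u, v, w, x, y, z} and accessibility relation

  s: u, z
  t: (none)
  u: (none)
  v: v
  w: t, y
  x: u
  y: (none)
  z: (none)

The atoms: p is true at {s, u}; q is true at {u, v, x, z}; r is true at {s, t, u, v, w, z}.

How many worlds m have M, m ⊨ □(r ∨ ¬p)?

8

s: successors {u, z}; r ∨ ¬p there: u:T, z:T. ✓
t: no successors, so □(r ∨ ¬p) holds vacuously. ✓
u: no successors, so □(r ∨ ¬p) holds vacuously. ✓
v: successors {v}; r ∨ ¬p there: v:T. ✓
w: successors {t, y}; r ∨ ¬p there: t:T, y:T. ✓
x: successors {u}; r ∨ ¬p there: u:T. ✓
y: no successors, so □(r ∨ ¬p) holds vacuously. ✓
z: no successors, so □(r ∨ ¬p) holds vacuously. ✓
Satisfying worlds: {s, t, u, v, w, x, y, z}.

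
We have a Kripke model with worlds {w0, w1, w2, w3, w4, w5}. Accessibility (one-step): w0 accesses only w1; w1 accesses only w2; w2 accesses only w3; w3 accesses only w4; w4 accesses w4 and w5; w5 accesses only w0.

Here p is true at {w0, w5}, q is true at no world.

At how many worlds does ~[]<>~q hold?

w0: []<>~q is T. ✗
w1: []<>~q is T. ✗
w2: []<>~q is T. ✗
w3: []<>~q is T. ✗
w4: []<>~q is T. ✗
w5: []<>~q is T. ✗
Satisfying worlds: ∅.

0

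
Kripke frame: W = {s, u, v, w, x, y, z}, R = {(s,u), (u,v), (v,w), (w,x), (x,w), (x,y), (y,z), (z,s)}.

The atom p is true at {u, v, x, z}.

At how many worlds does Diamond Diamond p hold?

s: successors {u}; Diamond p there: u:T. ✓
u: successors {v}; Diamond p there: v:F. ✗
v: successors {w}; Diamond p there: w:T. ✓
w: successors {x}; Diamond p there: x:F. ✗
x: successors {w, y}; Diamond p there: w:T, y:T. ✓
y: successors {z}; Diamond p there: z:F. ✗
z: successors {s}; Diamond p there: s:T. ✓
Satisfying worlds: {s, v, x, z}.

4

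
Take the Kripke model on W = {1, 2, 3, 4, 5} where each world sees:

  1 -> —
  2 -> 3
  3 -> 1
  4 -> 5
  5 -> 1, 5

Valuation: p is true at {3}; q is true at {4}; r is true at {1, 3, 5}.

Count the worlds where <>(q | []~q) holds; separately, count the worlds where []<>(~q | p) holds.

4 and 3

For <>(q | []~q):
1: no successors, so <>(q | []~q) fails. ✗
2: successors {3}; q | []~q there: 3:T. ✓
3: successors {1}; q | []~q there: 1:T. ✓
4: successors {5}; q | []~q there: 5:T. ✓
5: successors {1, 5}; q | []~q there: 1:T, 5:T. ✓
— 4 worlds.
For []<>(~q | p):
1: no successors, so []<>(~q | p) holds vacuously. ✓
2: successors {3}; <>(~q | p) there: 3:T. ✓
3: successors {1}; <>(~q | p) there: 1:F. ✗
4: successors {5}; <>(~q | p) there: 5:T. ✓
5: successors {1, 5}; <>(~q | p) there: 1:F, 5:T. ✗
— 3 worlds.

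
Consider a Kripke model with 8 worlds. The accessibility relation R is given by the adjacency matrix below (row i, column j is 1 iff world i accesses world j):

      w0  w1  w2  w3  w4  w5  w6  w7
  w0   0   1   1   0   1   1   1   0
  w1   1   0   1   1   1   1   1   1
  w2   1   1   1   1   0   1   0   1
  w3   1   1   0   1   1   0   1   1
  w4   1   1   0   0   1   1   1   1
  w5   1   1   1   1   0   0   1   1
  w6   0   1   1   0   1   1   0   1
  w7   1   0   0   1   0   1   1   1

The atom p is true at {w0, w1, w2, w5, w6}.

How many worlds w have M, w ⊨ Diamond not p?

w0: successors {w1, w2, w4, w5, w6}; not p there: w1:F, w2:F, w4:T, w5:F, w6:F. ✓
w1: successors {w0, w2, w3, w4, w5, w6, w7}; not p there: w0:F, w2:F, w3:T, w4:T, w5:F, w6:F, w7:T. ✓
w2: successors {w0, w1, w2, w3, w5, w7}; not p there: w0:F, w1:F, w2:F, w3:T, w5:F, w7:T. ✓
w3: successors {w0, w1, w3, w4, w6, w7}; not p there: w0:F, w1:F, w3:T, w4:T, w6:F, w7:T. ✓
w4: successors {w0, w1, w4, w5, w6, w7}; not p there: w0:F, w1:F, w4:T, w5:F, w6:F, w7:T. ✓
w5: successors {w0, w1, w2, w3, w6, w7}; not p there: w0:F, w1:F, w2:F, w3:T, w6:F, w7:T. ✓
w6: successors {w1, w2, w4, w5, w7}; not p there: w1:F, w2:F, w4:T, w5:F, w7:T. ✓
w7: successors {w0, w3, w5, w6, w7}; not p there: w0:F, w3:T, w5:F, w6:F, w7:T. ✓
Satisfying worlds: {w0, w1, w2, w3, w4, w5, w6, w7}.

8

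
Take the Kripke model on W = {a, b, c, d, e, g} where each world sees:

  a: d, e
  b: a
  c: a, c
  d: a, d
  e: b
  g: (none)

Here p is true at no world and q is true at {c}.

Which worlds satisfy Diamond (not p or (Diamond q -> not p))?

{a, b, c, d, e}

a: successors {d, e}; not p or (Diamond q -> not p) there: d:T, e:T. ✓
b: successors {a}; not p or (Diamond q -> not p) there: a:T. ✓
c: successors {a, c}; not p or (Diamond q -> not p) there: a:T, c:T. ✓
d: successors {a, d}; not p or (Diamond q -> not p) there: a:T, d:T. ✓
e: successors {b}; not p or (Diamond q -> not p) there: b:T. ✓
g: no successors, so Diamond (not p or (Diamond q -> not p)) fails. ✗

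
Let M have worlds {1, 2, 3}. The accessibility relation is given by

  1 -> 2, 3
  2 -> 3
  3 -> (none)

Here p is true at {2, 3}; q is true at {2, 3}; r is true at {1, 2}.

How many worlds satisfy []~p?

1

1: successors {2, 3}; ~p there: 2:F, 3:F. ✗
2: successors {3}; ~p there: 3:F. ✗
3: no successors, so []~p holds vacuously. ✓
Satisfying worlds: {3}.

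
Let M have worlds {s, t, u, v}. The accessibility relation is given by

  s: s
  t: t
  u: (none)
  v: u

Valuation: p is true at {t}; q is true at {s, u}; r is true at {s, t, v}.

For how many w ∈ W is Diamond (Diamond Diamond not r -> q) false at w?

1

s: successors {s}; Diamond Diamond not r -> q there: s:T. ✓
t: successors {t}; Diamond Diamond not r -> q there: t:T. ✓
u: no successors, so Diamond (Diamond Diamond not r -> q) fails. ✗
v: successors {u}; Diamond Diamond not r -> q there: u:T. ✓
Satisfying worlds: {s, t, v}.
So Diamond (Diamond Diamond not r -> q) fails at the other 1 world.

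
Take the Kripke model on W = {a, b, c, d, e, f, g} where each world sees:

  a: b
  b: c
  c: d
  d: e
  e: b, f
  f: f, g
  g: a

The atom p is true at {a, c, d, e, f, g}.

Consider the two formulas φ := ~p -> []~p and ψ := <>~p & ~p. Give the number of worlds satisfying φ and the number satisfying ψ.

For ~p -> []~p:
a: ~p is F, []~p is T. ✓
b: ~p is T, []~p is F. ✗
c: ~p is F, []~p is F. ✓
d: ~p is F, []~p is F. ✓
e: ~p is F, []~p is F. ✓
f: ~p is F, []~p is F. ✓
g: ~p is F, []~p is F. ✓
— 6 worlds.
For <>~p & ~p:
a: <>~p is T, ~p is F. ✗
b: <>~p is F, ~p is T. ✗
c: <>~p is F, ~p is F. ✗
d: <>~p is F, ~p is F. ✗
e: <>~p is T, ~p is F. ✗
f: <>~p is F, ~p is F. ✗
g: <>~p is F, ~p is F. ✗
— 0 worlds.

6 and 0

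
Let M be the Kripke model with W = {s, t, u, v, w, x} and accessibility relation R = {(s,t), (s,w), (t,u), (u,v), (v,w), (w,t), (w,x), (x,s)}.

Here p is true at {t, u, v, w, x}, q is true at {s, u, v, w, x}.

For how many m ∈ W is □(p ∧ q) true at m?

3

s: successors {t, w}; p ∧ q there: t:F, w:T. ✗
t: successors {u}; p ∧ q there: u:T. ✓
u: successors {v}; p ∧ q there: v:T. ✓
v: successors {w}; p ∧ q there: w:T. ✓
w: successors {t, x}; p ∧ q there: t:F, x:T. ✗
x: successors {s}; p ∧ q there: s:F. ✗
Satisfying worlds: {t, u, v}.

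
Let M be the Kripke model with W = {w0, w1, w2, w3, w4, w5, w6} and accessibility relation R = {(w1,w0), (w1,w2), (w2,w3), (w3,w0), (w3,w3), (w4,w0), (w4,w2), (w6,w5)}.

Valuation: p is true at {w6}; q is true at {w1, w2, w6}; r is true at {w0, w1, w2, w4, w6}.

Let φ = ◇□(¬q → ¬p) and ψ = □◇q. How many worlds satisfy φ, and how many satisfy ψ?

For ◇□(¬q → ¬p):
w0: no successors, so ◇□(¬q → ¬p) fails. ✗
w1: successors {w0, w2}; □(¬q → ¬p) there: w0:T, w2:T. ✓
w2: successors {w3}; □(¬q → ¬p) there: w3:T. ✓
w3: successors {w0, w3}; □(¬q → ¬p) there: w0:T, w3:T. ✓
w4: successors {w0, w2}; □(¬q → ¬p) there: w0:T, w2:T. ✓
w5: no successors, so ◇□(¬q → ¬p) fails. ✗
w6: successors {w5}; □(¬q → ¬p) there: w5:T. ✓
— 5 worlds.
For □◇q:
w0: no successors, so □◇q holds vacuously. ✓
w1: successors {w0, w2}; ◇q there: w0:F, w2:F. ✗
w2: successors {w3}; ◇q there: w3:F. ✗
w3: successors {w0, w3}; ◇q there: w0:F, w3:F. ✗
w4: successors {w0, w2}; ◇q there: w0:F, w2:F. ✗
w5: no successors, so □◇q holds vacuously. ✓
w6: successors {w5}; ◇q there: w5:F. ✗
— 2 worlds.

5 and 2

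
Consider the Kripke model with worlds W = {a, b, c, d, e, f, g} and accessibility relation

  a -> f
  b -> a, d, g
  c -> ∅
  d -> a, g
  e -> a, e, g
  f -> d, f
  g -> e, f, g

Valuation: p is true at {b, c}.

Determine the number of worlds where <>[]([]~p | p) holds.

a: successors {f}; []([]~p | p) there: f:T. ✓
b: successors {a, d, g}; []([]~p | p) there: a:T, d:T, g:T. ✓
c: no successors, so <>[]([]~p | p) fails. ✗
d: successors {a, g}; []([]~p | p) there: a:T, g:T. ✓
e: successors {a, e, g}; []([]~p | p) there: a:T, e:T, g:T. ✓
f: successors {d, f}; []([]~p | p) there: d:T, f:T. ✓
g: successors {e, f, g}; []([]~p | p) there: e:T, f:T, g:T. ✓
Satisfying worlds: {a, b, d, e, f, g}.

6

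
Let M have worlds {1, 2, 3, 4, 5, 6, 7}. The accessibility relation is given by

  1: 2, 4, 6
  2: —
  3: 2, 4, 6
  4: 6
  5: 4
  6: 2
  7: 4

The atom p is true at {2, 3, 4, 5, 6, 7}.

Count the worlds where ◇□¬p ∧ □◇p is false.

1: ◇□¬p is T, □◇p is F. ✗
2: ◇□¬p is F, □◇p is T. ✗
3: ◇□¬p is T, □◇p is F. ✗
4: ◇□¬p is F, □◇p is T. ✗
5: ◇□¬p is F, □◇p is T. ✗
6: ◇□¬p is T, □◇p is F. ✗
7: ◇□¬p is F, □◇p is T. ✗
Satisfying worlds: ∅.
So ◇□¬p ∧ □◇p fails at the other 7 worlds.

7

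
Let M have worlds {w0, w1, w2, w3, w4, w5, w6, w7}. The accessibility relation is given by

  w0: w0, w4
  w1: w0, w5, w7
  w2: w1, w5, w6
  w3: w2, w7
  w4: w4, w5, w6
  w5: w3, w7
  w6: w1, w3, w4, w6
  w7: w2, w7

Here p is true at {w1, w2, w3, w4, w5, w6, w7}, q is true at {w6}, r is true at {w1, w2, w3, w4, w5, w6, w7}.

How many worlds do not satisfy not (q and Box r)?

w0: q and Box r is F. ✓
w1: q and Box r is F. ✓
w2: q and Box r is F. ✓
w3: q and Box r is F. ✓
w4: q and Box r is F. ✓
w5: q and Box r is F. ✓
w6: q and Box r is T. ✗
w7: q and Box r is F. ✓
Satisfying worlds: {w0, w1, w2, w3, w4, w5, w7}.
So not (q and Box r) fails at the other 1 world.

1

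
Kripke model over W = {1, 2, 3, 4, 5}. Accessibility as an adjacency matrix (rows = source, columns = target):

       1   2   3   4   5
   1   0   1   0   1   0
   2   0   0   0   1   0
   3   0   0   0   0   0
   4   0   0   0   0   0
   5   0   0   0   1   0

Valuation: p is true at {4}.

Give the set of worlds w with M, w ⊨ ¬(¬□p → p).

1: ¬□p → p is F. ✓
2: ¬□p → p is T. ✗
3: ¬□p → p is T. ✗
4: ¬□p → p is T. ✗
5: ¬□p → p is T. ✗

{1}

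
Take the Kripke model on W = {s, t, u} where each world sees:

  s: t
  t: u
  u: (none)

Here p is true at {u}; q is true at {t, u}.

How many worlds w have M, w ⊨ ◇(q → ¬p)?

s: successors {t}; q → ¬p there: t:T. ✓
t: successors {u}; q → ¬p there: u:F. ✗
u: no successors, so ◇(q → ¬p) fails. ✗
Satisfying worlds: {s}.

1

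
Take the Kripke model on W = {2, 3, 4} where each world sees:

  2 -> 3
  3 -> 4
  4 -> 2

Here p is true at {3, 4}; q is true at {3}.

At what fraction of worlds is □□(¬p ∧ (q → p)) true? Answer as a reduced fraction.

2: successors {3}; □(¬p ∧ (q → p)) there: 3:F. ✗
3: successors {4}; □(¬p ∧ (q → p)) there: 4:T. ✓
4: successors {2}; □(¬p ∧ (q → p)) there: 2:F. ✗
That's 1 of 3 worlds, so 1/3.

1/3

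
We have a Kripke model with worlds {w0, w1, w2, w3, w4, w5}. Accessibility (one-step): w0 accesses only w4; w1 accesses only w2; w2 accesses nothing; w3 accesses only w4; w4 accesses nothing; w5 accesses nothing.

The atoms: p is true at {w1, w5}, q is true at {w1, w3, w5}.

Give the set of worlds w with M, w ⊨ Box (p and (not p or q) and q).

{w2, w4, w5}

w0: successors {w4}; p and (not p or q) and q there: w4:F. ✗
w1: successors {w2}; p and (not p or q) and q there: w2:F. ✗
w2: no successors, so Box (p and (not p or q) and q) holds vacuously. ✓
w3: successors {w4}; p and (not p or q) and q there: w4:F. ✗
w4: no successors, so Box (p and (not p or q) and q) holds vacuously. ✓
w5: no successors, so Box (p and (not p or q) and q) holds vacuously. ✓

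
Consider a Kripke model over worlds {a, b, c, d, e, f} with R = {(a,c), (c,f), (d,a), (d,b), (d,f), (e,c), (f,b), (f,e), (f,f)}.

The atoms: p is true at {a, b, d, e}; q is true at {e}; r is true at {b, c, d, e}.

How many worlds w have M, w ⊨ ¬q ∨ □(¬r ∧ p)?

5

a: ¬q is T, □(¬r ∧ p) is F. ✓
b: ¬q is T, □(¬r ∧ p) is T. ✓
c: ¬q is T, □(¬r ∧ p) is F. ✓
d: ¬q is T, □(¬r ∧ p) is F. ✓
e: ¬q is F, □(¬r ∧ p) is F. ✗
f: ¬q is T, □(¬r ∧ p) is F. ✓
Satisfying worlds: {a, b, c, d, f}.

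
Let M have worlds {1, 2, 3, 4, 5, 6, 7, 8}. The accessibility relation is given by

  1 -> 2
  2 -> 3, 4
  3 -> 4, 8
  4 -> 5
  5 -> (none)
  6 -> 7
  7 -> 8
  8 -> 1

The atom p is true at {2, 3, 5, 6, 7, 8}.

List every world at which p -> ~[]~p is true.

{1, 2, 3, 4, 6, 7}

1: p is F, ~[]~p is T. ✓
2: p is T, ~[]~p is T. ✓
3: p is T, ~[]~p is T. ✓
4: p is F, ~[]~p is T. ✓
5: p is T, ~[]~p is F. ✗
6: p is T, ~[]~p is T. ✓
7: p is T, ~[]~p is T. ✓
8: p is T, ~[]~p is F. ✗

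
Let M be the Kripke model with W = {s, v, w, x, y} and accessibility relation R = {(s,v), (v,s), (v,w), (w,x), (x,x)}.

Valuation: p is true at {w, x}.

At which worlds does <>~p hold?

s: successors {v}; ~p there: v:T. ✓
v: successors {s, w}; ~p there: s:T, w:F. ✓
w: successors {x}; ~p there: x:F. ✗
x: successors {x}; ~p there: x:F. ✗
y: no successors, so <>~p fails. ✗

{s, v}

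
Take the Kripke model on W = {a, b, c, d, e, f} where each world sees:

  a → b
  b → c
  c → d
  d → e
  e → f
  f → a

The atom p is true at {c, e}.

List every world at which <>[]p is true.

a: successors {b}; []p there: b:T. ✓
b: successors {c}; []p there: c:F. ✗
c: successors {d}; []p there: d:T. ✓
d: successors {e}; []p there: e:F. ✗
e: successors {f}; []p there: f:F. ✗
f: successors {a}; []p there: a:F. ✗

{a, c}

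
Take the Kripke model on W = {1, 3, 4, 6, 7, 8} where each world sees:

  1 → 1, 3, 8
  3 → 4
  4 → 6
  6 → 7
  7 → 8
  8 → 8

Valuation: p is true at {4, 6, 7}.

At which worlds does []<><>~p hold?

{4, 6, 7, 8}

1: successors {1, 3, 8}; <><>~p there: 1:T, 3:F, 8:T. ✗
3: successors {4}; <><>~p there: 4:F. ✗
4: successors {6}; <><>~p there: 6:T. ✓
6: successors {7}; <><>~p there: 7:T. ✓
7: successors {8}; <><>~p there: 8:T. ✓
8: successors {8}; <><>~p there: 8:T. ✓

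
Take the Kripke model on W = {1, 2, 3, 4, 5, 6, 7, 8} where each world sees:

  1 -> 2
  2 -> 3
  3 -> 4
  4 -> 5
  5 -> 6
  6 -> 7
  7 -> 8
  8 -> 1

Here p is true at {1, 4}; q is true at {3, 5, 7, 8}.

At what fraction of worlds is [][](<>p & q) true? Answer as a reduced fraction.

1/4

1: successors {2}; [](<>p & q) there: 2:T. ✓
2: successors {3}; [](<>p & q) there: 3:F. ✗
3: successors {4}; [](<>p & q) there: 4:F. ✗
4: successors {5}; [](<>p & q) there: 5:F. ✗
5: successors {6}; [](<>p & q) there: 6:F. ✗
6: successors {7}; [](<>p & q) there: 7:T. ✓
7: successors {8}; [](<>p & q) there: 8:F. ✗
8: successors {1}; [](<>p & q) there: 1:F. ✗
That's 2 of 8 worlds, so 2/8 = 1/4.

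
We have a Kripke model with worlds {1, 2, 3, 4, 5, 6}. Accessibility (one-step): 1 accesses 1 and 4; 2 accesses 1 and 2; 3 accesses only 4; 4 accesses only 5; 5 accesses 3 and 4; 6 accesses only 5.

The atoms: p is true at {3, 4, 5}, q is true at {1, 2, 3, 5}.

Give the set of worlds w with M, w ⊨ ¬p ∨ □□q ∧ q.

1: ¬p is T, □□q ∧ q is F. ✓
2: ¬p is T, □□q ∧ q is F. ✓
3: ¬p is F, □□q ∧ q is T. ✓
4: ¬p is F, □□q ∧ q is F. ✗
5: ¬p is F, □□q ∧ q is F. ✗
6: ¬p is T, □□q ∧ q is F. ✓

{1, 2, 3, 6}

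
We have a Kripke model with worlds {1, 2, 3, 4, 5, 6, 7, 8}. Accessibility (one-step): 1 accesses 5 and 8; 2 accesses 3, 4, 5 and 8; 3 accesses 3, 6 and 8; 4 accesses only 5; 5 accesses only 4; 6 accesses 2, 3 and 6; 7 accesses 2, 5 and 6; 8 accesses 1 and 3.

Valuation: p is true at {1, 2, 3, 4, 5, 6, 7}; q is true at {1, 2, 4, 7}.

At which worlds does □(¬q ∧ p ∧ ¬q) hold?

{4}

1: successors {5, 8}; ¬q ∧ p ∧ ¬q there: 5:T, 8:F. ✗
2: successors {3, 4, 5, 8}; ¬q ∧ p ∧ ¬q there: 3:T, 4:F, 5:T, 8:F. ✗
3: successors {3, 6, 8}; ¬q ∧ p ∧ ¬q there: 3:T, 6:T, 8:F. ✗
4: successors {5}; ¬q ∧ p ∧ ¬q there: 5:T. ✓
5: successors {4}; ¬q ∧ p ∧ ¬q there: 4:F. ✗
6: successors {2, 3, 6}; ¬q ∧ p ∧ ¬q there: 2:F, 3:T, 6:T. ✗
7: successors {2, 5, 6}; ¬q ∧ p ∧ ¬q there: 2:F, 5:T, 6:T. ✗
8: successors {1, 3}; ¬q ∧ p ∧ ¬q there: 1:F, 3:T. ✗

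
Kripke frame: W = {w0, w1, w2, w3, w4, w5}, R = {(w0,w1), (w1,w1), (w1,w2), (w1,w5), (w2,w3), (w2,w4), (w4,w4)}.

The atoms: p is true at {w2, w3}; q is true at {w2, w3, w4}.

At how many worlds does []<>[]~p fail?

w0: successors {w1}; <>[]~p there: w1:T. ✓
w1: successors {w1, w2, w5}; <>[]~p there: w1:T, w2:T, w5:F. ✗
w2: successors {w3, w4}; <>[]~p there: w3:F, w4:T. ✗
w3: no successors, so []<>[]~p holds vacuously. ✓
w4: successors {w4}; <>[]~p there: w4:T. ✓
w5: no successors, so []<>[]~p holds vacuously. ✓
Satisfying worlds: {w0, w3, w4, w5}.
So []<>[]~p fails at the other 2 worlds.

2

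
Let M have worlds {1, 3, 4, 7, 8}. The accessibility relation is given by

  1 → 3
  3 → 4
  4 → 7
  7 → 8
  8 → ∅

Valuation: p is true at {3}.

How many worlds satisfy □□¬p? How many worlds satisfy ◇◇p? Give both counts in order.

For □□¬p:
1: successors {3}; □¬p there: 3:T. ✓
3: successors {4}; □¬p there: 4:T. ✓
4: successors {7}; □¬p there: 7:T. ✓
7: successors {8}; □¬p there: 8:T. ✓
8: no successors, so □□¬p holds vacuously. ✓
— 5 worlds.
For ◇◇p:
1: successors {3}; ◇p there: 3:F. ✗
3: successors {4}; ◇p there: 4:F. ✗
4: successors {7}; ◇p there: 7:F. ✗
7: successors {8}; ◇p there: 8:F. ✗
8: no successors, so ◇◇p fails. ✗
— 0 worlds.

5 and 0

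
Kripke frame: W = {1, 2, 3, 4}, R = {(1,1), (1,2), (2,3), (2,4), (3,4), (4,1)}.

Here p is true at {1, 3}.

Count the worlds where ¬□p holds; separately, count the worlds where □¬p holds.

For ¬□p:
1: □p is F. ✓
2: □p is F. ✓
3: □p is F. ✓
4: □p is T. ✗
— 3 worlds.
For □¬p:
1: successors {1, 2}; ¬p there: 1:F, 2:T. ✗
2: successors {3, 4}; ¬p there: 3:F, 4:T. ✗
3: successors {4}; ¬p there: 4:T. ✓
4: successors {1}; ¬p there: 1:F. ✗
— 1 world.

3 and 1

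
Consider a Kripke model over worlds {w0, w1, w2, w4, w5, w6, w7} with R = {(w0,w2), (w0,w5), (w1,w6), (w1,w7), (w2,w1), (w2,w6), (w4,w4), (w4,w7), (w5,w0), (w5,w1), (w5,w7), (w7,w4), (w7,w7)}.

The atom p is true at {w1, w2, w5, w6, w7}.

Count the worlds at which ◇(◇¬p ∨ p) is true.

6

w0: successors {w2, w5}; ◇¬p ∨ p there: w2:T, w5:T. ✓
w1: successors {w6, w7}; ◇¬p ∨ p there: w6:T, w7:T. ✓
w2: successors {w1, w6}; ◇¬p ∨ p there: w1:T, w6:T. ✓
w4: successors {w4, w7}; ◇¬p ∨ p there: w4:T, w7:T. ✓
w5: successors {w0, w1, w7}; ◇¬p ∨ p there: w0:F, w1:T, w7:T. ✓
w6: no successors, so ◇(◇¬p ∨ p) fails. ✗
w7: successors {w4, w7}; ◇¬p ∨ p there: w4:T, w7:T. ✓
Satisfying worlds: {w0, w1, w2, w4, w5, w7}.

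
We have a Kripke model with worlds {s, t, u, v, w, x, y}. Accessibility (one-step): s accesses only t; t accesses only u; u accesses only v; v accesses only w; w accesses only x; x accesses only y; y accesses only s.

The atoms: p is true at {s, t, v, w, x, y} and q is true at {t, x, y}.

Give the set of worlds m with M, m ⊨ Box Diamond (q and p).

{v, w, y}

s: successors {t}; Diamond (q and p) there: t:F. ✗
t: successors {u}; Diamond (q and p) there: u:F. ✗
u: successors {v}; Diamond (q and p) there: v:F. ✗
v: successors {w}; Diamond (q and p) there: w:T. ✓
w: successors {x}; Diamond (q and p) there: x:T. ✓
x: successors {y}; Diamond (q and p) there: y:F. ✗
y: successors {s}; Diamond (q and p) there: s:T. ✓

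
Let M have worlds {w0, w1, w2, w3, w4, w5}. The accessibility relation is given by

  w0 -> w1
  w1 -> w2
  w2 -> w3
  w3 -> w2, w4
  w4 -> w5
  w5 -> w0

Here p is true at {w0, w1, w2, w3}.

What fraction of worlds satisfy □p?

2/3

w0: successors {w1}; p there: w1:T. ✓
w1: successors {w2}; p there: w2:T. ✓
w2: successors {w3}; p there: w3:T. ✓
w3: successors {w2, w4}; p there: w2:T, w4:F. ✗
w4: successors {w5}; p there: w5:F. ✗
w5: successors {w0}; p there: w0:T. ✓
That's 4 of 6 worlds, so 4/6 = 2/3.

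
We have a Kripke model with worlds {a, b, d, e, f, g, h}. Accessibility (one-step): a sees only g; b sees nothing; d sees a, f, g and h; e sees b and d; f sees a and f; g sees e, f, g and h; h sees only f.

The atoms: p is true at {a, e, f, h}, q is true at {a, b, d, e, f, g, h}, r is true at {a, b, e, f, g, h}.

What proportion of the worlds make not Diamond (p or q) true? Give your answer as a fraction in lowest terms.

a: Diamond (p or q) is T. ✗
b: Diamond (p or q) is F. ✓
d: Diamond (p or q) is T. ✗
e: Diamond (p or q) is T. ✗
f: Diamond (p or q) is T. ✗
g: Diamond (p or q) is T. ✗
h: Diamond (p or q) is T. ✗
That's 1 of 7 worlds, so 1/7.

1/7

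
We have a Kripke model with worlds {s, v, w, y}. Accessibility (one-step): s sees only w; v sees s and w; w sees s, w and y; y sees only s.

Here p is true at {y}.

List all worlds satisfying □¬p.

s: successors {w}; ¬p there: w:T. ✓
v: successors {s, w}; ¬p there: s:T, w:T. ✓
w: successors {s, w, y}; ¬p there: s:T, w:T, y:F. ✗
y: successors {s}; ¬p there: s:T. ✓

{s, v, y}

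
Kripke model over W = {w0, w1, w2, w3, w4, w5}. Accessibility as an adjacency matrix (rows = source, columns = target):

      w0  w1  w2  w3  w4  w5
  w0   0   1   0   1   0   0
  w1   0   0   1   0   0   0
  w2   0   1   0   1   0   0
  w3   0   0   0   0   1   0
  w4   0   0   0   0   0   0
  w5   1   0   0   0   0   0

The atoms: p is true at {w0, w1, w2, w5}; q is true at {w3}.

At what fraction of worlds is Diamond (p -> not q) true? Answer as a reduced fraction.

5/6

w0: successors {w1, w3}; p -> not q there: w1:T, w3:T. ✓
w1: successors {w2}; p -> not q there: w2:T. ✓
w2: successors {w1, w3}; p -> not q there: w1:T, w3:T. ✓
w3: successors {w4}; p -> not q there: w4:T. ✓
w4: no successors, so Diamond (p -> not q) fails. ✗
w5: successors {w0}; p -> not q there: w0:T. ✓
That's 5 of 6 worlds, so 5/6.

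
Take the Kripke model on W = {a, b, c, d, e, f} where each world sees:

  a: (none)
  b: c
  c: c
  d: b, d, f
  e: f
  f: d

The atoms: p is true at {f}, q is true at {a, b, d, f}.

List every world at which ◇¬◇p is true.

a: no successors, so ◇¬◇p fails. ✗
b: successors {c}; ¬◇p there: c:T. ✓
c: successors {c}; ¬◇p there: c:T. ✓
d: successors {b, d, f}; ¬◇p there: b:T, d:F, f:T. ✓
e: successors {f}; ¬◇p there: f:T. ✓
f: successors {d}; ¬◇p there: d:F. ✗

{b, c, d, e}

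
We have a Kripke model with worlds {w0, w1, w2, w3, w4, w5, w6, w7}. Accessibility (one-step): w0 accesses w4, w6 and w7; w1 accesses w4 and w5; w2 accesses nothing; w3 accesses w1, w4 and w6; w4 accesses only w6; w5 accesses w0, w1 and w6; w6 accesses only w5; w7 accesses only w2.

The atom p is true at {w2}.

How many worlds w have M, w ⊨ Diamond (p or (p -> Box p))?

7

w0: successors {w4, w6, w7}; p or (p -> Box p) there: w4:T, w6:T, w7:T. ✓
w1: successors {w4, w5}; p or (p -> Box p) there: w4:T, w5:T. ✓
w2: no successors, so Diamond (p or (p -> Box p)) fails. ✗
w3: successors {w1, w4, w6}; p or (p -> Box p) there: w1:T, w4:T, w6:T. ✓
w4: successors {w6}; p or (p -> Box p) there: w6:T. ✓
w5: successors {w0, w1, w6}; p or (p -> Box p) there: w0:T, w1:T, w6:T. ✓
w6: successors {w5}; p or (p -> Box p) there: w5:T. ✓
w7: successors {w2}; p or (p -> Box p) there: w2:T. ✓
Satisfying worlds: {w0, w1, w3, w4, w5, w6, w7}.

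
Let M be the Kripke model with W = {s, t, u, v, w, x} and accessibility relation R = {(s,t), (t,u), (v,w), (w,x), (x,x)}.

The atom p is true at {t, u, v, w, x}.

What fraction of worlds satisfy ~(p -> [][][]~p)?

1/2

s: p -> [][][]~p is T. ✗
t: p -> [][][]~p is T. ✗
u: p -> [][][]~p is T. ✗
v: p -> [][][]~p is F. ✓
w: p -> [][][]~p is F. ✓
x: p -> [][][]~p is F. ✓
That's 3 of 6 worlds, so 3/6 = 1/2.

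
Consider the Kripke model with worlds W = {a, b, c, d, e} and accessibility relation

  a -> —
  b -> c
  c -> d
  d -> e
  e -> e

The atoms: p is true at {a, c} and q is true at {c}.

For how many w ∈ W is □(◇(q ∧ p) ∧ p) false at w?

4

a: no successors, so □(◇(q ∧ p) ∧ p) holds vacuously. ✓
b: successors {c}; ◇(q ∧ p) ∧ p there: c:F. ✗
c: successors {d}; ◇(q ∧ p) ∧ p there: d:F. ✗
d: successors {e}; ◇(q ∧ p) ∧ p there: e:F. ✗
e: successors {e}; ◇(q ∧ p) ∧ p there: e:F. ✗
Satisfying worlds: {a}.
So □(◇(q ∧ p) ∧ p) fails at the other 4 worlds.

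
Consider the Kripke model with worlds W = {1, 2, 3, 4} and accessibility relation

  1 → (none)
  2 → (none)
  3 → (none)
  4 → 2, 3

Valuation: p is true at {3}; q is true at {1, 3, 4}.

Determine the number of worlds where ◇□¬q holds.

1: no successors, so ◇□¬q fails. ✗
2: no successors, so ◇□¬q fails. ✗
3: no successors, so ◇□¬q fails. ✗
4: successors {2, 3}; □¬q there: 2:T, 3:T. ✓
Satisfying worlds: {4}.

1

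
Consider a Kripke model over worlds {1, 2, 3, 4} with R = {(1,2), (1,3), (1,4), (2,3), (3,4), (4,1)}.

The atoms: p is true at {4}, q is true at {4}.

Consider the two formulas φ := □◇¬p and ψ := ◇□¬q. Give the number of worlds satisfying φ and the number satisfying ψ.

For □◇¬p:
1: successors {2, 3, 4}; ◇¬p there: 2:T, 3:F, 4:T. ✗
2: successors {3}; ◇¬p there: 3:F. ✗
3: successors {4}; ◇¬p there: 4:T. ✓
4: successors {1}; ◇¬p there: 1:T. ✓
— 2 worlds.
For ◇□¬q:
1: successors {2, 3, 4}; □¬q there: 2:T, 3:F, 4:T. ✓
2: successors {3}; □¬q there: 3:F. ✗
3: successors {4}; □¬q there: 4:T. ✓
4: successors {1}; □¬q there: 1:F. ✗
— 2 worlds.

2 and 2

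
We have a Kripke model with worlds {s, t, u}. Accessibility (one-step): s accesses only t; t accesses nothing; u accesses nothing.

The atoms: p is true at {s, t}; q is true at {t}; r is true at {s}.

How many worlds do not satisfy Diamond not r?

2

s: successors {t}; not r there: t:T. ✓
t: no successors, so Diamond not r fails. ✗
u: no successors, so Diamond not r fails. ✗
Satisfying worlds: {s}.
So Diamond not r fails at the other 2 worlds.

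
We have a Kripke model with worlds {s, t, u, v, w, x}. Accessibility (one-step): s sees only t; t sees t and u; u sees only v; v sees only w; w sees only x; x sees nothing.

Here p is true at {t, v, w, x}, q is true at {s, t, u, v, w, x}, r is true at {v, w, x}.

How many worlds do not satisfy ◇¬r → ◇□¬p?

s: ◇¬r is T, ◇□¬p is F. ✗
t: ◇¬r is T, ◇□¬p is F. ✗
u: ◇¬r is F, ◇□¬p is F. ✓
v: ◇¬r is F, ◇□¬p is F. ✓
w: ◇¬r is F, ◇□¬p is T. ✓
x: ◇¬r is F, ◇□¬p is F. ✓
Satisfying worlds: {u, v, w, x}.
So ◇¬r → ◇□¬p fails at the other 2 worlds.

2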